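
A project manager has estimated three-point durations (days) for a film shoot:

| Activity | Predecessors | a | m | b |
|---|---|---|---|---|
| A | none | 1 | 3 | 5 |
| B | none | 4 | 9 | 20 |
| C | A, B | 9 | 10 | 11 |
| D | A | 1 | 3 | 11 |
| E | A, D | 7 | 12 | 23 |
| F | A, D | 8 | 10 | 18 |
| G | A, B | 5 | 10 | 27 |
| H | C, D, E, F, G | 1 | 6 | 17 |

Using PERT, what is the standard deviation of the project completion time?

te_A = (1 + 4·3 + 5)/6 = 18/6 = 3; σ²_A = ((5−1)/6)² = 0.444
te_B = (4 + 4·9 + 20)/6 = 60/6 = 10; σ²_B = ((20−4)/6)² = 7.111
te_C = (9 + 4·10 + 11)/6 = 60/6 = 10; σ²_C = ((11−9)/6)² = 0.111
te_D = (1 + 4·3 + 11)/6 = 24/6 = 4; σ²_D = ((11−1)/6)² = 2.778
te_E = (7 + 4·12 + 23)/6 = 78/6 = 13; σ²_E = ((23−7)/6)² = 7.111
te_F = (8 + 4·10 + 18)/6 = 66/6 = 11; σ²_F = ((18−8)/6)² = 2.778
te_G = (5 + 4·10 + 27)/6 = 72/6 = 12; σ²_G = ((27−5)/6)² = 13.444
te_H = (1 + 4·6 + 17)/6 = 42/6 = 7; σ²_H = ((17−1)/6)² = 7.111

Forward pass:
ES_A = 0; EF_A = 3
ES_B = 0; EF_B = 10
ES_C = max(EF_A=3, EF_B=10) = 10; EF_C = 10+10 = 20
ES_D = 3; EF_D = 3+4 = 7
ES_E = max(EF_A=3, EF_D=7) = 7; EF_E = 7+13 = 20
ES_F = max(EF_A=3, EF_D=7) = 7; EF_F = 7+11 = 18
ES_G = max(EF_A=3, EF_B=10) = 10; EF_G = 10+12 = 22
ES_H = max(EF_C=20, EF_D=7, EF_E=20, EF_F=18, EF_G=22) = 22; EF_H = 22+7 = 29
Expected project duration μ = 29 days. Critical path: B → G → H.

Variance along critical path = 7.111 + 13.444 + 7.111 = 27.667
σ = √27.667 = 5.260 days

5.26 days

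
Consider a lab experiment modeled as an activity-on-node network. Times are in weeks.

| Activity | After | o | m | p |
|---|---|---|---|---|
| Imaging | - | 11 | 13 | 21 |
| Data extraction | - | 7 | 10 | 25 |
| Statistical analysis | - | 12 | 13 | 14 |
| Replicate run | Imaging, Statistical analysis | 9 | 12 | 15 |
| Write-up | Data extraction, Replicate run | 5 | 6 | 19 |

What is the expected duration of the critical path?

te_Imaging = (11 + 4·13 + 21)/6 = 84/6 = 14
te_Data extraction = (7 + 4·10 + 25)/6 = 72/6 = 12
te_Statistical analysis = (12 + 4·13 + 14)/6 = 78/6 = 13
te_Replicate run = (9 + 4·12 + 15)/6 = 72/6 = 12
te_Write-up = (5 + 4·6 + 19)/6 = 48/6 = 8

Forward pass:
ES_Imaging = 0; EF_Imaging = 14
ES_Data extraction = 0; EF_Data extraction = 12
ES_Statistical analysis = 0; EF_Statistical analysis = 13
ES_Replicate run = max(EF_Imaging=14, EF_Statistical analysis=13) = 14; EF_Replicate run = 14+12 = 26
ES_Write-up = max(EF_Data extraction=12, EF_Replicate run=26) = 26; EF_Write-up = 26+8 = 34
Expected project duration μ = 34 weeks. Critical path: Imaging → Replicate run → Write-up.

34 weeks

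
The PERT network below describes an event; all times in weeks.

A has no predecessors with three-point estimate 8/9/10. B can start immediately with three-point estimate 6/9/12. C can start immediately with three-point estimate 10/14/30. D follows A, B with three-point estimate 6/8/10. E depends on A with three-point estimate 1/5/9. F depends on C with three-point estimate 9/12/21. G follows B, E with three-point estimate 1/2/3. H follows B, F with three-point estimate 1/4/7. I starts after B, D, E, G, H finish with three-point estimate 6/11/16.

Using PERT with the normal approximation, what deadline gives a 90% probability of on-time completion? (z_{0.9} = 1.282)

49.6 weeks

te_A = (8 + 4·9 + 10)/6 = 54/6 = 9; σ²_A = ((10−8)/6)² = 0.111
te_B = (6 + 4·9 + 12)/6 = 54/6 = 9; σ²_B = ((12−6)/6)² = 1.000
te_C = (10 + 4·14 + 30)/6 = 96/6 = 16; σ²_C = ((30−10)/6)² = 11.111
te_D = (6 + 4·8 + 10)/6 = 48/6 = 8; σ²_D = ((10−6)/6)² = 0.444
te_E = (1 + 4·5 + 9)/6 = 30/6 = 5; σ²_E = ((9−1)/6)² = 1.778
te_F = (9 + 4·12 + 21)/6 = 78/6 = 13; σ²_F = ((21−9)/6)² = 4.000
te_G = (1 + 4·2 + 3)/6 = 12/6 = 2; σ²_G = ((3−1)/6)² = 0.111
te_H = (1 + 4·4 + 7)/6 = 24/6 = 4; σ²_H = ((7−1)/6)² = 1.000
te_I = (6 + 4·11 + 16)/6 = 66/6 = 11; σ²_I = ((16−6)/6)² = 2.778

Forward pass:
ES_A = 0; EF_A = 9
ES_B = 0; EF_B = 9
ES_C = 0; EF_C = 16
ES_D = max(EF_A=9, EF_B=9) = 9; EF_D = 9+8 = 17
ES_E = 9; EF_E = 9+5 = 14
ES_F = 16; EF_F = 16+13 = 29
ES_G = max(EF_B=9, EF_E=14) = 14; EF_G = 14+2 = 16
ES_H = max(EF_B=9, EF_F=29) = 29; EF_H = 29+4 = 33
ES_I = max(EF_B=9, EF_D=17, EF_E=14, EF_G=16, EF_H=33) = 33; EF_I = 33+11 = 44
Expected project duration μ = 44 weeks. Critical path: C → F → H → I.

Variance along critical path = 11.111 + 4.000 + 1.000 + 2.778 = 18.889; σ = 4.346 weeks.
D = μ + z·σ = 44 + 1.282·4.346 = 49.6 weeks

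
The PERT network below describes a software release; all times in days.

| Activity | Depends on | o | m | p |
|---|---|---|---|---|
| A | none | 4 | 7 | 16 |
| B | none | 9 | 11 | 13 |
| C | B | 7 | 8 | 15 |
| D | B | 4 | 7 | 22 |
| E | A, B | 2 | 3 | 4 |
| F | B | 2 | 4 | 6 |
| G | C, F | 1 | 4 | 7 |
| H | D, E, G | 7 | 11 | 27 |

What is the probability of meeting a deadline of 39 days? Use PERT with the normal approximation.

te_A = (4 + 4·7 + 16)/6 = 48/6 = 8; σ²_A = ((16−4)/6)² = 4.000
te_B = (9 + 4·11 + 13)/6 = 66/6 = 11; σ²_B = ((13−9)/6)² = 0.444
te_C = (7 + 4·8 + 15)/6 = 54/6 = 9; σ²_C = ((15−7)/6)² = 1.778
te_D = (4 + 4·7 + 22)/6 = 54/6 = 9; σ²_D = ((22−4)/6)² = 9.000
te_E = (2 + 4·3 + 4)/6 = 18/6 = 3; σ²_E = ((4−2)/6)² = 0.111
te_F = (2 + 4·4 + 6)/6 = 24/6 = 4; σ²_F = ((6−2)/6)² = 0.444
te_G = (1 + 4·4 + 7)/6 = 24/6 = 4; σ²_G = ((7−1)/6)² = 1.000
te_H = (7 + 4·11 + 27)/6 = 78/6 = 13; σ²_H = ((27−7)/6)² = 11.111

Forward pass:
ES_A = 0; EF_A = 8
ES_B = 0; EF_B = 11
ES_C = 11; EF_C = 11+9 = 20
ES_D = 11; EF_D = 11+9 = 20
ES_E = max(EF_A=8, EF_B=11) = 11; EF_E = 11+3 = 14
ES_F = 11; EF_F = 11+4 = 15
ES_G = max(EF_C=20, EF_F=15) = 20; EF_G = 20+4 = 24
ES_H = max(EF_D=20, EF_E=14, EF_G=24) = 24; EF_H = 24+13 = 37
Expected project duration μ = 37 days. Critical path: B → C → G → H.

Variance along critical path = 0.444 + 1.778 + 1.000 + 11.111 = 14.333; σ = √14.333 = 3.786 days.
Z = (39 − 37) / 3.786 = 0.528
P(T ≤ 39) = Φ(0.528) ≈ 0.701

0.701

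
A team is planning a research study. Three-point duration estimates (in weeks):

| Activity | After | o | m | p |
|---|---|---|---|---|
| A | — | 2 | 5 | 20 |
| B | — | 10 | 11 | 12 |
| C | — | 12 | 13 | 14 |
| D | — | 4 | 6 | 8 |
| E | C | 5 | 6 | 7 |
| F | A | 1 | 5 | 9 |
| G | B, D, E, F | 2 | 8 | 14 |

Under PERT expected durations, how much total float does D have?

13 weeks

te_A = (2 + 4·5 + 20)/6 = 42/6 = 7
te_B = (10 + 4·11 + 12)/6 = 66/6 = 11
te_C = (12 + 4·13 + 14)/6 = 78/6 = 13
te_D = (4 + 4·6 + 8)/6 = 36/6 = 6
te_E = (5 + 4·6 + 7)/6 = 36/6 = 6
te_F = (1 + 4·5 + 9)/6 = 30/6 = 5
te_G = (2 + 4·8 + 14)/6 = 48/6 = 8

Forward pass:
ES_A = 0; EF_A = 7
ES_B = 0; EF_B = 11
ES_C = 0; EF_C = 13
ES_D = 0; EF_D = 6
ES_E = 13; EF_E = 13+6 = 19
ES_F = 7; EF_F = 7+5 = 12
ES_G = max(EF_B=11, EF_D=6, EF_E=19, EF_F=12) = 19; EF_G = 19+8 = 27
Expected project duration μ = 27 weeks. Critical path: C → E → G.

Backward pass:
LF_G = 27; LS_G = 27−8 = 19
LF_F = LS_G = 19; LS_F = 19−5 = 14
LF_E = LS_G = 19; LS_E = 19−6 = 13
LF_D = LS_G = 19; LS_D = 19−6 = 13
LF_C = LS_E = 13; LS_C = 13−13 = 0
LF_B = LS_G = 19; LS_B = 19−11 = 8
LF_A = LS_F = 14; LS_A = 14−7 = 7
Slack_D = LS_D − ES_D = 13 − 0 = 13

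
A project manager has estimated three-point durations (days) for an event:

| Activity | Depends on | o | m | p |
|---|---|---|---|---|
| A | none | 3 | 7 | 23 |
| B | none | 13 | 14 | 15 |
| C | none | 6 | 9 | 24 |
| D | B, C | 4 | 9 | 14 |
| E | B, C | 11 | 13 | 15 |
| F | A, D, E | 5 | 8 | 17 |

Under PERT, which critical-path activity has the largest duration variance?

te_A = (3 + 4·7 + 23)/6 = 54/6 = 9; σ²_A = ((23−3)/6)² = 11.111
te_B = (13 + 4·14 + 15)/6 = 84/6 = 14; σ²_B = ((15−13)/6)² = 0.111
te_C = (6 + 4·9 + 24)/6 = 66/6 = 11; σ²_C = ((24−6)/6)² = 9.000
te_D = (4 + 4·9 + 14)/6 = 54/6 = 9; σ²_D = ((14−4)/6)² = 2.778
te_E = (11 + 4·13 + 15)/6 = 78/6 = 13; σ²_E = ((15−11)/6)² = 0.444
te_F = (5 + 4·8 + 17)/6 = 54/6 = 9; σ²_F = ((17−5)/6)² = 4.000

Forward pass:
ES_A = 0; EF_A = 9
ES_B = 0; EF_B = 14
ES_C = 0; EF_C = 11
ES_D = max(EF_B=14, EF_C=11) = 14; EF_D = 14+9 = 23
ES_E = max(EF_B=14, EF_C=11) = 14; EF_E = 14+13 = 27
ES_F = max(EF_A=9, EF_D=23, EF_E=27) = 27; EF_F = 27+9 = 36
Expected project duration μ = 36 days. Critical path: B → E → F.

Variances on critical path: σ²_B=0.111, σ²_E=0.444, σ²_F=4.000.
Largest is σ²_F = 4.000.

F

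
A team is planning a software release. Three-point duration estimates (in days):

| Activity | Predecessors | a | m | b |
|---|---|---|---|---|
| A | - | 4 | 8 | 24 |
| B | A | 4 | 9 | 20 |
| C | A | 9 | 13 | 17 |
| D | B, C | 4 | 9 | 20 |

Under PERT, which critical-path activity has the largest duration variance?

te_A = (4 + 4·8 + 24)/6 = 60/6 = 10; σ²_A = ((24−4)/6)² = 11.111
te_B = (4 + 4·9 + 20)/6 = 60/6 = 10; σ²_B = ((20−4)/6)² = 7.111
te_C = (9 + 4·13 + 17)/6 = 78/6 = 13; σ²_C = ((17−9)/6)² = 1.778
te_D = (4 + 4·9 + 20)/6 = 60/6 = 10; σ²_D = ((20−4)/6)² = 7.111

Forward pass:
ES_A = 0; EF_A = 10
ES_B = 10; EF_B = 10+10 = 20
ES_C = 10; EF_C = 10+13 = 23
ES_D = max(EF_B=20, EF_C=23) = 23; EF_D = 23+10 = 33
Expected project duration μ = 33 days. Critical path: A → C → D.

Variances on critical path: σ²_A=11.111, σ²_C=1.778, σ²_D=7.111.
Largest is σ²_A = 11.111.

A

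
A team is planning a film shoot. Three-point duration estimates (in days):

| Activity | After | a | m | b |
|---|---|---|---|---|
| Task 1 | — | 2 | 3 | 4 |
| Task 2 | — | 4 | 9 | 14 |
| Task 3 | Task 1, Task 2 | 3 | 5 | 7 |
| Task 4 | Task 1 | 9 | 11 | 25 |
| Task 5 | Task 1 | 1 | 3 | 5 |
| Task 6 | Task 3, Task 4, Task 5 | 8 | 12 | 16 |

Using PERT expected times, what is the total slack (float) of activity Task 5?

10 days

te_Task 1 = (2 + 4·3 + 4)/6 = 18/6 = 3
te_Task 2 = (4 + 4·9 + 14)/6 = 54/6 = 9
te_Task 3 = (3 + 4·5 + 7)/6 = 30/6 = 5
te_Task 4 = (9 + 4·11 + 25)/6 = 78/6 = 13
te_Task 5 = (1 + 4·3 + 5)/6 = 18/6 = 3
te_Task 6 = (8 + 4·12 + 16)/6 = 72/6 = 12

Forward pass:
ES_Task 1 = 0; EF_Task 1 = 3
ES_Task 2 = 0; EF_Task 2 = 9
ES_Task 3 = max(EF_Task 1=3, EF_Task 2=9) = 9; EF_Task 3 = 9+5 = 14
ES_Task 4 = 3; EF_Task 4 = 3+13 = 16
ES_Task 5 = 3; EF_Task 5 = 3+3 = 6
ES_Task 6 = max(EF_Task 3=14, EF_Task 4=16, EF_Task 5=6) = 16; EF_Task 6 = 16+12 = 28
Expected project duration μ = 28 days. Critical path: Task 1 → Task 4 → Task 6.

Backward pass:
LF_Task 6 = 28; LS_Task 6 = 28−12 = 16
LF_Task 5 = LS_Task 6 = 16; LS_Task 5 = 16−3 = 13
LF_Task 4 = LS_Task 6 = 16; LS_Task 4 = 16−13 = 3
LF_Task 3 = LS_Task 6 = 16; LS_Task 3 = 16−5 = 11
LF_Task 2 = LS_Task 3 = 11; LS_Task 2 = 11−9 = 2
LF_Task 1 = min(LS_Task 3=11, LS_Task 4=3, LS_Task 5=13) = 3; LS_Task 1 = 3−3 = 0
Slack_Task 5 = LS_Task 5 − ES_Task 5 = 13 − 3 = 10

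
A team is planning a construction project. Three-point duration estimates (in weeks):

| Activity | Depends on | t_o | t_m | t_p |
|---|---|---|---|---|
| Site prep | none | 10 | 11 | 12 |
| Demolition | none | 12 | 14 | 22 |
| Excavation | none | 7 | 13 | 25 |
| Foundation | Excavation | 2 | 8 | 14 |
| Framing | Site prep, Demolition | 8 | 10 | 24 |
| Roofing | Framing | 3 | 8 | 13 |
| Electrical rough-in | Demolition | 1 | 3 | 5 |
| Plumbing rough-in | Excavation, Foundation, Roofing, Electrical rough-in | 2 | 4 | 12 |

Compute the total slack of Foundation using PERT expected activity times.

te_Site prep = (10 + 4·11 + 12)/6 = 66/6 = 11
te_Demolition = (12 + 4·14 + 22)/6 = 90/6 = 15
te_Excavation = (7 + 4·13 + 25)/6 = 84/6 = 14
te_Foundation = (2 + 4·8 + 14)/6 = 48/6 = 8
te_Framing = (8 + 4·10 + 24)/6 = 72/6 = 12
te_Roofing = (3 + 4·8 + 13)/6 = 48/6 = 8
te_Electrical rough-in = (1 + 4·3 + 5)/6 = 18/6 = 3
te_Plumbing rough-in = (2 + 4·4 + 12)/6 = 30/6 = 5

Forward pass:
ES_Site prep = 0; EF_Site prep = 11
ES_Demolition = 0; EF_Demolition = 15
ES_Excavation = 0; EF_Excavation = 14
ES_Foundation = 14; EF_Foundation = 14+8 = 22
ES_Framing = max(EF_Site prep=11, EF_Demolition=15) = 15; EF_Framing = 15+12 = 27
ES_Roofing = 27; EF_Roofing = 27+8 = 35
ES_Electrical rough-in = 15; EF_Electrical rough-in = 15+3 = 18
ES_Plumbing rough-in = max(EF_Excavation=14, EF_Foundation=22, EF_Roofing=35, EF_Electrical rough-in=18) = 35; EF_Plumbing rough-in = 35+5 = 40
Expected project duration μ = 40 weeks. Critical path: Demolition → Framing → Roofing → Plumbing rough-in.

Backward pass:
LF_Plumbing rough-in = 40; LS_Plumbing rough-in = 40−5 = 35
LF_Electrical rough-in = LS_Plumbing rough-in = 35; LS_Electrical rough-in = 35−3 = 32
LF_Roofing = LS_Plumbing rough-in = 35; LS_Roofing = 35−8 = 27
LF_Framing = LS_Roofing = 27; LS_Framing = 27−12 = 15
LF_Foundation = LS_Plumbing rough-in = 35; LS_Foundation = 35−8 = 27
LF_Excavation = min(LS_Foundation=27, LS_Plumbing rough-in=35) = 27; LS_Excavation = 27−14 = 13
LF_Demolition = min(LS_Framing=15, LS_Electrical rough-in=32) = 15; LS_Demolition = 15−15 = 0
LF_Site prep = LS_Framing = 15; LS_Site prep = 15−11 = 4
Slack_Foundation = LS_Foundation − ES_Foundation = 27 − 14 = 13

13 weeks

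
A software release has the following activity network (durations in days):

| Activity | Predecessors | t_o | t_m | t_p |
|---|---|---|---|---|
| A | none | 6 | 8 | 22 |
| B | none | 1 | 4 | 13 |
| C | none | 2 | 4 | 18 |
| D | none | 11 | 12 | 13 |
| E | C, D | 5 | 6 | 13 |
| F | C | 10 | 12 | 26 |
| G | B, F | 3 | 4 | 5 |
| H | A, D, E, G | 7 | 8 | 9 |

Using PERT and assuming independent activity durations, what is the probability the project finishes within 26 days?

te_A = (6 + 4·8 + 22)/6 = 60/6 = 10; σ²_A = ((22−6)/6)² = 7.111
te_B = (1 + 4·4 + 13)/6 = 30/6 = 5; σ²_B = ((13−1)/6)² = 4.000
te_C = (2 + 4·4 + 18)/6 = 36/6 = 6; σ²_C = ((18−2)/6)² = 7.111
te_D = (11 + 4·12 + 13)/6 = 72/6 = 12; σ²_D = ((13−11)/6)² = 0.111
te_E = (5 + 4·6 + 13)/6 = 42/6 = 7; σ²_E = ((13−5)/6)² = 1.778
te_F = (10 + 4·12 + 26)/6 = 84/6 = 14; σ²_F = ((26−10)/6)² = 7.111
te_G = (3 + 4·4 + 5)/6 = 24/6 = 4; σ²_G = ((5−3)/6)² = 0.111
te_H = (7 + 4·8 + 9)/6 = 48/6 = 8; σ²_H = ((9−7)/6)² = 0.111

Forward pass:
ES_A = 0; EF_A = 10
ES_B = 0; EF_B = 5
ES_C = 0; EF_C = 6
ES_D = 0; EF_D = 12
ES_E = max(EF_C=6, EF_D=12) = 12; EF_E = 12+7 = 19
ES_F = 6; EF_F = 6+14 = 20
ES_G = max(EF_B=5, EF_F=20) = 20; EF_G = 20+4 = 24
ES_H = max(EF_A=10, EF_D=12, EF_E=19, EF_G=24) = 24; EF_H = 24+8 = 32
Expected project duration μ = 32 days. Critical path: C → F → G → H.

Variance along critical path = 7.111 + 7.111 + 0.111 + 0.111 = 14.444; σ = √14.444 = 3.801 days.
Z = (26 − 32) / 3.801 = -1.579
P(T ≤ 26) = Φ(-1.579) ≈ 0.057

0.057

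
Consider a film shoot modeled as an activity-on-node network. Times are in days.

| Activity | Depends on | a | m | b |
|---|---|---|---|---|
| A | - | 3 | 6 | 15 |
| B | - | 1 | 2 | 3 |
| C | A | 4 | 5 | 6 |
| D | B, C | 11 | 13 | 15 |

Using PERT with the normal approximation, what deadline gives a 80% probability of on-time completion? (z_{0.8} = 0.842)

te_A = (3 + 4·6 + 15)/6 = 42/6 = 7; σ²_A = ((15−3)/6)² = 4.000
te_B = (1 + 4·2 + 3)/6 = 12/6 = 2; σ²_B = ((3−1)/6)² = 0.111
te_C = (4 + 4·5 + 6)/6 = 30/6 = 5; σ²_C = ((6−4)/6)² = 0.111
te_D = (11 + 4·13 + 15)/6 = 78/6 = 13; σ²_D = ((15−11)/6)² = 0.444

Forward pass:
ES_A = 0; EF_A = 7
ES_B = 0; EF_B = 2
ES_C = 7; EF_C = 7+5 = 12
ES_D = max(EF_B=2, EF_C=12) = 12; EF_D = 12+13 = 25
Expected project duration μ = 25 days. Critical path: A → C → D.

Variance along critical path = 4.000 + 0.111 + 0.444 = 4.556; σ = 2.134 days.
D = μ + z·σ = 25 + 0.842·2.134 = 26.8 days

26.8 days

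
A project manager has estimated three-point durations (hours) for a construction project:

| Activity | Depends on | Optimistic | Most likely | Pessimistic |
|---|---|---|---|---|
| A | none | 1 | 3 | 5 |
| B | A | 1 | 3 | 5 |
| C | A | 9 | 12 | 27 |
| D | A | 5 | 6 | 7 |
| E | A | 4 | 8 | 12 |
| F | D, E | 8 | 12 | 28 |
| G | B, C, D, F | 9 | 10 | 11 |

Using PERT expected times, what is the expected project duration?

te_A = (1 + 4·3 + 5)/6 = 18/6 = 3
te_B = (1 + 4·3 + 5)/6 = 18/6 = 3
te_C = (9 + 4·12 + 27)/6 = 84/6 = 14
te_D = (5 + 4·6 + 7)/6 = 36/6 = 6
te_E = (4 + 4·8 + 12)/6 = 48/6 = 8
te_F = (8 + 4·12 + 28)/6 = 84/6 = 14
te_G = (9 + 4·10 + 11)/6 = 60/6 = 10

Forward pass:
ES_A = 0; EF_A = 3
ES_B = 3; EF_B = 3+3 = 6
ES_C = 3; EF_C = 3+14 = 17
ES_D = 3; EF_D = 3+6 = 9
ES_E = 3; EF_E = 3+8 = 11
ES_F = max(EF_D=9, EF_E=11) = 11; EF_F = 11+14 = 25
ES_G = max(EF_B=6, EF_C=17, EF_D=9, EF_F=25) = 25; EF_G = 25+10 = 35
Expected project duration μ = 35 hours. Critical path: A → E → F → G.

35 hours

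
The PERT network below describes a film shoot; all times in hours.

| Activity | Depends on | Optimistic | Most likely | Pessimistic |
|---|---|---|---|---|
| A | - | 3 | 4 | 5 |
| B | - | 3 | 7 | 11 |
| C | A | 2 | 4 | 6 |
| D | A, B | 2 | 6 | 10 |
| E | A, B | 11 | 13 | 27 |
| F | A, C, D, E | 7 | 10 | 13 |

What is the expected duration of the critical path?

32 hours

te_A = (3 + 4·4 + 5)/6 = 24/6 = 4
te_B = (3 + 4·7 + 11)/6 = 42/6 = 7
te_C = (2 + 4·4 + 6)/6 = 24/6 = 4
te_D = (2 + 4·6 + 10)/6 = 36/6 = 6
te_E = (11 + 4·13 + 27)/6 = 90/6 = 15
te_F = (7 + 4·10 + 13)/6 = 60/6 = 10

Forward pass:
ES_A = 0; EF_A = 4
ES_B = 0; EF_B = 7
ES_C = 4; EF_C = 4+4 = 8
ES_D = max(EF_A=4, EF_B=7) = 7; EF_D = 7+6 = 13
ES_E = max(EF_A=4, EF_B=7) = 7; EF_E = 7+15 = 22
ES_F = max(EF_A=4, EF_C=8, EF_D=13, EF_E=22) = 22; EF_F = 22+10 = 32
Expected project duration μ = 32 hours. Critical path: B → E → F.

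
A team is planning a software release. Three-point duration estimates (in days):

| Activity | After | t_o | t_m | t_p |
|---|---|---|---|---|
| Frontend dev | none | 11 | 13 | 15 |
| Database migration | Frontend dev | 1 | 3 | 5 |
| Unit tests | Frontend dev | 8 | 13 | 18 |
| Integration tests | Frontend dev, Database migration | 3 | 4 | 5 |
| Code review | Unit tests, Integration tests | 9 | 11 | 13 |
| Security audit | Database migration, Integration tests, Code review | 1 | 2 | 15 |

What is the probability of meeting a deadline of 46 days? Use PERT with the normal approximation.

te_Frontend dev = (11 + 4·13 + 15)/6 = 78/6 = 13; σ²_Frontend dev = ((15−11)/6)² = 0.444
te_Database migration = (1 + 4·3 + 5)/6 = 18/6 = 3; σ²_Database migration = ((5−1)/6)² = 0.444
te_Unit tests = (8 + 4·13 + 18)/6 = 78/6 = 13; σ²_Unit tests = ((18−8)/6)² = 2.778
te_Integration tests = (3 + 4·4 + 5)/6 = 24/6 = 4; σ²_Integration tests = ((5−3)/6)² = 0.111
te_Code review = (9 + 4·11 + 13)/6 = 66/6 = 11; σ²_Code review = ((13−9)/6)² = 0.444
te_Security audit = (1 + 4·2 + 15)/6 = 24/6 = 4; σ²_Security audit = ((15−1)/6)² = 5.444

Forward pass:
ES_Frontend dev = 0; EF_Frontend dev = 13
ES_Database migration = 13; EF_Database migration = 13+3 = 16
ES_Unit tests = 13; EF_Unit tests = 13+13 = 26
ES_Integration tests = max(EF_Frontend dev=13, EF_Database migration=16) = 16; EF_Integration tests = 16+4 = 20
ES_Code review = max(EF_Unit tests=26, EF_Integration tests=20) = 26; EF_Code review = 26+11 = 37
ES_Security audit = max(EF_Database migration=16, EF_Integration tests=20, EF_Code review=37) = 37; EF_Security audit = 37+4 = 41
Expected project duration μ = 41 days. Critical path: Frontend dev → Unit tests → Code review → Security audit.

Variance along critical path = 0.444 + 2.778 + 0.444 + 5.444 = 9.111; σ = √9.111 = 3.018 days.
Z = (46 − 41) / 3.018 = 1.656
P(T ≤ 46) = Φ(1.656) ≈ 0.951

0.951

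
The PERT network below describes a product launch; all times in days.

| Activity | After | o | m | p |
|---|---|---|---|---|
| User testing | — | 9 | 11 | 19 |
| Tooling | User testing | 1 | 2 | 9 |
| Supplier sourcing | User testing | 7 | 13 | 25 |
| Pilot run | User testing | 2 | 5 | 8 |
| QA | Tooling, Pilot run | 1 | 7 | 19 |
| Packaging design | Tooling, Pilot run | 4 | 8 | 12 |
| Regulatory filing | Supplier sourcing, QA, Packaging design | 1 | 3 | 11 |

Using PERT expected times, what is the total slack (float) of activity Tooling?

3 days

te_User testing = (9 + 4·11 + 19)/6 = 72/6 = 12
te_Tooling = (1 + 4·2 + 9)/6 = 18/6 = 3
te_Supplier sourcing = (7 + 4·13 + 25)/6 = 84/6 = 14
te_Pilot run = (2 + 4·5 + 8)/6 = 30/6 = 5
te_QA = (1 + 4·7 + 19)/6 = 48/6 = 8
te_Packaging design = (4 + 4·8 + 12)/6 = 48/6 = 8
te_Regulatory filing = (1 + 4·3 + 11)/6 = 24/6 = 4

Forward pass:
ES_User testing = 0; EF_User testing = 12
ES_Tooling = 12; EF_Tooling = 12+3 = 15
ES_Supplier sourcing = 12; EF_Supplier sourcing = 12+14 = 26
ES_Pilot run = 12; EF_Pilot run = 12+5 = 17
ES_QA = max(EF_Tooling=15, EF_Pilot run=17) = 17; EF_QA = 17+8 = 25
ES_Packaging design = max(EF_Tooling=15, EF_Pilot run=17) = 17; EF_Packaging design = 17+8 = 25
ES_Regulatory filing = max(EF_Supplier sourcing=26, EF_QA=25, EF_Packaging design=25) = 26; EF_Regulatory filing = 26+4 = 30
Expected project duration μ = 30 days. Critical path: User testing → Supplier sourcing → Regulatory filing.

Backward pass:
LF_Regulatory filing = 30; LS_Regulatory filing = 30−4 = 26
LF_Packaging design = LS_Regulatory filing = 26; LS_Packaging design = 26−8 = 18
LF_QA = LS_Regulatory filing = 26; LS_QA = 26−8 = 18
LF_Pilot run = min(LS_QA=18, LS_Packaging design=18) = 18; LS_Pilot run = 18−5 = 13
LF_Supplier sourcing = LS_Regulatory filing = 26; LS_Supplier sourcing = 26−14 = 12
LF_Tooling = min(LS_QA=18, LS_Packaging design=18) = 18; LS_Tooling = 18−3 = 15
LF_User testing = min(LS_Tooling=15, LS_Supplier sourcing=12, LS_Pilot run=13) = 12; LS_User testing = 12−12 = 0
Slack_Tooling = LS_Tooling − ES_Tooling = 15 − 12 = 3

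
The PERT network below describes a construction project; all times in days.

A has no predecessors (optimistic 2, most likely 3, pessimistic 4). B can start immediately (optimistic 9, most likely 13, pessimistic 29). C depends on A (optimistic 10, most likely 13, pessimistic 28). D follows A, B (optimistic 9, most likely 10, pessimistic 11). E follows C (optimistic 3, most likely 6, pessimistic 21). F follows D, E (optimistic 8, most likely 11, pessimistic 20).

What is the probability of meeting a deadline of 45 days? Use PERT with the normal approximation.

0.932

te_A = (2 + 4·3 + 4)/6 = 18/6 = 3; σ²_A = ((4−2)/6)² = 0.111
te_B = (9 + 4·13 + 29)/6 = 90/6 = 15; σ²_B = ((29−9)/6)² = 11.111
te_C = (10 + 4·13 + 28)/6 = 90/6 = 15; σ²_C = ((28−10)/6)² = 9.000
te_D = (9 + 4·10 + 11)/6 = 60/6 = 10; σ²_D = ((11−9)/6)² = 0.111
te_E = (3 + 4·6 + 21)/6 = 48/6 = 8; σ²_E = ((21−3)/6)² = 9.000
te_F = (8 + 4·11 + 20)/6 = 72/6 = 12; σ²_F = ((20−8)/6)² = 4.000

Forward pass:
ES_A = 0; EF_A = 3
ES_B = 0; EF_B = 15
ES_C = 3; EF_C = 3+15 = 18
ES_D = max(EF_A=3, EF_B=15) = 15; EF_D = 15+10 = 25
ES_E = 18; EF_E = 18+8 = 26
ES_F = max(EF_D=25, EF_E=26) = 26; EF_F = 26+12 = 38
Expected project duration μ = 38 days. Critical path: A → C → E → F.

Variance along critical path = 0.111 + 9.000 + 9.000 + 4.000 = 22.111; σ = √22.111 = 4.702 days.
Z = (45 − 38) / 4.702 = 1.489
P(T ≤ 45) = Φ(1.489) ≈ 0.932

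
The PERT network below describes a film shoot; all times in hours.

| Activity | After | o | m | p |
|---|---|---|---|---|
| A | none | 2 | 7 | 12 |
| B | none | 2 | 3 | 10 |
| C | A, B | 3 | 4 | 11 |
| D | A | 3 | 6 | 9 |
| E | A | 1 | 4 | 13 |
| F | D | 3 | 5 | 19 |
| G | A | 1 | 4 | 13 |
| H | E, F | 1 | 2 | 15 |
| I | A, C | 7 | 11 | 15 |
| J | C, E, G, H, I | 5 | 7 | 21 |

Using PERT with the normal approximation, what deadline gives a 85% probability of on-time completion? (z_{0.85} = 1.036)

te_A = (2 + 4·7 + 12)/6 = 42/6 = 7; σ²_A = ((12−2)/6)² = 2.778
te_B = (2 + 4·3 + 10)/6 = 24/6 = 4; σ²_B = ((10−2)/6)² = 1.778
te_C = (3 + 4·4 + 11)/6 = 30/6 = 5; σ²_C = ((11−3)/6)² = 1.778
te_D = (3 + 4·6 + 9)/6 = 36/6 = 6; σ²_D = ((9−3)/6)² = 1.000
te_E = (1 + 4·4 + 13)/6 = 30/6 = 5; σ²_E = ((13−1)/6)² = 4.000
te_F = (3 + 4·5 + 19)/6 = 42/6 = 7; σ²_F = ((19−3)/6)² = 7.111
te_G = (1 + 4·4 + 13)/6 = 30/6 = 5; σ²_G = ((13−1)/6)² = 4.000
te_H = (1 + 4·2 + 15)/6 = 24/6 = 4; σ²_H = ((15−1)/6)² = 5.444
te_I = (7 + 4·11 + 15)/6 = 66/6 = 11; σ²_I = ((15−7)/6)² = 1.778
te_J = (5 + 4·7 + 21)/6 = 54/6 = 9; σ²_J = ((21−5)/6)² = 7.111

Forward pass:
ES_A = 0; EF_A = 7
ES_B = 0; EF_B = 4
ES_C = max(EF_A=7, EF_B=4) = 7; EF_C = 7+5 = 12
ES_D = 7; EF_D = 7+6 = 13
ES_E = 7; EF_E = 7+5 = 12
ES_F = 13; EF_F = 13+7 = 20
ES_G = 7; EF_G = 7+5 = 12
ES_H = max(EF_E=12, EF_F=20) = 20; EF_H = 20+4 = 24
ES_I = max(EF_A=7, EF_C=12) = 12; EF_I = 12+11 = 23
ES_J = max(EF_C=12, EF_E=12, EF_G=12, EF_H=24, EF_I=23) = 24; EF_J = 24+9 = 33
Expected project duration μ = 33 hours. Critical path: A → D → F → H → J.

Variance along critical path = 2.778 + 1.000 + 7.111 + 5.444 + 7.111 = 23.444; σ = 4.842 hours.
D = μ + z·σ = 33 + 1.036·4.842 = 38.0 hours

38.0 hours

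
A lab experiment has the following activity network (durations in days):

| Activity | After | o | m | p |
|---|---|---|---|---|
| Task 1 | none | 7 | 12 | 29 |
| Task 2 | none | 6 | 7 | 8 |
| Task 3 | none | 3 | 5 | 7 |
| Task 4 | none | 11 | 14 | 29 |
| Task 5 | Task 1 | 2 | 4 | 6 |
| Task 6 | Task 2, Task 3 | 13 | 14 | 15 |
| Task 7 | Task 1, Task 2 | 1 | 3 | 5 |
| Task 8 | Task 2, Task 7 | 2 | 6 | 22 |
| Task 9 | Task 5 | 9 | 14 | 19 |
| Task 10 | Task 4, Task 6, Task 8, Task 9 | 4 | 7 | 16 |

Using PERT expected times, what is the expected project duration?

40 days

te_Task 1 = (7 + 4·12 + 29)/6 = 84/6 = 14
te_Task 2 = (6 + 4·7 + 8)/6 = 42/6 = 7
te_Task 3 = (3 + 4·5 + 7)/6 = 30/6 = 5
te_Task 4 = (11 + 4·14 + 29)/6 = 96/6 = 16
te_Task 5 = (2 + 4·4 + 6)/6 = 24/6 = 4
te_Task 6 = (13 + 4·14 + 15)/6 = 84/6 = 14
te_Task 7 = (1 + 4·3 + 5)/6 = 18/6 = 3
te_Task 8 = (2 + 4·6 + 22)/6 = 48/6 = 8
te_Task 9 = (9 + 4·14 + 19)/6 = 84/6 = 14
te_Task 10 = (4 + 4·7 + 16)/6 = 48/6 = 8

Forward pass:
ES_Task 1 = 0; EF_Task 1 = 14
ES_Task 2 = 0; EF_Task 2 = 7
ES_Task 3 = 0; EF_Task 3 = 5
ES_Task 4 = 0; EF_Task 4 = 16
ES_Task 5 = 14; EF_Task 5 = 14+4 = 18
ES_Task 6 = max(EF_Task 2=7, EF_Task 3=5) = 7; EF_Task 6 = 7+14 = 21
ES_Task 7 = max(EF_Task 1=14, EF_Task 2=7) = 14; EF_Task 7 = 14+3 = 17
ES_Task 8 = max(EF_Task 2=7, EF_Task 7=17) = 17; EF_Task 8 = 17+8 = 25
ES_Task 9 = 18; EF_Task 9 = 18+14 = 32
ES_Task 10 = max(EF_Task 4=16, EF_Task 6=21, EF_Task 8=25, EF_Task 9=32) = 32; EF_Task 10 = 32+8 = 40
Expected project duration μ = 40 days. Critical path: Task 1 → Task 5 → Task 9 → Task 10.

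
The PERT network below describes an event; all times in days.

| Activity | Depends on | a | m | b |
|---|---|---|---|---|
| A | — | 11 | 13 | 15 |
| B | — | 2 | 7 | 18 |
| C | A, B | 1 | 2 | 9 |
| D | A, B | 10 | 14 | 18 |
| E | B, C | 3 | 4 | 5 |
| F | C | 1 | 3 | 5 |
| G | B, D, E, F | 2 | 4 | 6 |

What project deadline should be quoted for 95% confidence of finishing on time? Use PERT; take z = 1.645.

te_A = (11 + 4·13 + 15)/6 = 78/6 = 13; σ²_A = ((15−11)/6)² = 0.444
te_B = (2 + 4·7 + 18)/6 = 48/6 = 8; σ²_B = ((18−2)/6)² = 7.111
te_C = (1 + 4·2 + 9)/6 = 18/6 = 3; σ²_C = ((9−1)/6)² = 1.778
te_D = (10 + 4·14 + 18)/6 = 84/6 = 14; σ²_D = ((18−10)/6)² = 1.778
te_E = (3 + 4·4 + 5)/6 = 24/6 = 4; σ²_E = ((5−3)/6)² = 0.111
te_F = (1 + 4·3 + 5)/6 = 18/6 = 3; σ²_F = ((5−1)/6)² = 0.444
te_G = (2 + 4·4 + 6)/6 = 24/6 = 4; σ²_G = ((6−2)/6)² = 0.444

Forward pass:
ES_A = 0; EF_A = 13
ES_B = 0; EF_B = 8
ES_C = max(EF_A=13, EF_B=8) = 13; EF_C = 13+3 = 16
ES_D = max(EF_A=13, EF_B=8) = 13; EF_D = 13+14 = 27
ES_E = max(EF_B=8, EF_C=16) = 16; EF_E = 16+4 = 20
ES_F = 16; EF_F = 16+3 = 19
ES_G = max(EF_B=8, EF_D=27, EF_E=20, EF_F=19) = 27; EF_G = 27+4 = 31
Expected project duration μ = 31 days. Critical path: A → D → G.

Variance along critical path = 0.444 + 1.778 + 0.444 = 2.667; σ = 1.633 days.
D = μ + z·σ = 31 + 1.645·1.633 = 33.7 days

33.7 days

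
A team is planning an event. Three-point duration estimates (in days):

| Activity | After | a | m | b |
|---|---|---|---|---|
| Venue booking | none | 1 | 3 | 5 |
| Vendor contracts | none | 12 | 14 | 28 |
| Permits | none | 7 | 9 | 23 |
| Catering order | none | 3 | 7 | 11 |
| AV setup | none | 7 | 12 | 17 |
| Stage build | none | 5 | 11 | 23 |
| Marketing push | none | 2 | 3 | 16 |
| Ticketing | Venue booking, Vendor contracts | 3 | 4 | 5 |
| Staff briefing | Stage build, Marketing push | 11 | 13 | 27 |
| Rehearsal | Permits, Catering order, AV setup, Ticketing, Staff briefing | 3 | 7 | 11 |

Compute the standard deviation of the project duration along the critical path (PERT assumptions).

te_Venue booking = (1 + 4·3 + 5)/6 = 18/6 = 3; σ²_Venue booking = ((5−1)/6)² = 0.444
te_Vendor contracts = (12 + 4·14 + 28)/6 = 96/6 = 16; σ²_Vendor contracts = ((28−12)/6)² = 7.111
te_Permits = (7 + 4·9 + 23)/6 = 66/6 = 11; σ²_Permits = ((23−7)/6)² = 7.111
te_Catering order = (3 + 4·7 + 11)/6 = 42/6 = 7; σ²_Catering order = ((11−3)/6)² = 1.778
te_AV setup = (7 + 4·12 + 17)/6 = 72/6 = 12; σ²_AV setup = ((17−7)/6)² = 2.778
te_Stage build = (5 + 4·11 + 23)/6 = 72/6 = 12; σ²_Stage build = ((23−5)/6)² = 9.000
te_Marketing push = (2 + 4·3 + 16)/6 = 30/6 = 5; σ²_Marketing push = ((16−2)/6)² = 5.444
te_Ticketing = (3 + 4·4 + 5)/6 = 24/6 = 4; σ²_Ticketing = ((5−3)/6)² = 0.111
te_Staff briefing = (11 + 4·13 + 27)/6 = 90/6 = 15; σ²_Staff briefing = ((27−11)/6)² = 7.111
te_Rehearsal = (3 + 4·7 + 11)/6 = 42/6 = 7; σ²_Rehearsal = ((11−3)/6)² = 1.778

Forward pass:
ES_Venue booking = 0; EF_Venue booking = 3
ES_Vendor contracts = 0; EF_Vendor contracts = 16
ES_Permits = 0; EF_Permits = 11
ES_Catering order = 0; EF_Catering order = 7
ES_AV setup = 0; EF_AV setup = 12
ES_Stage build = 0; EF_Stage build = 12
ES_Marketing push = 0; EF_Marketing push = 5
ES_Ticketing = max(EF_Venue booking=3, EF_Vendor contracts=16) = 16; EF_Ticketing = 16+4 = 20
ES_Staff briefing = max(EF_Stage build=12, EF_Marketing push=5) = 12; EF_Staff briefing = 12+15 = 27
ES_Rehearsal = max(EF_Permits=11, EF_Catering order=7, EF_AV setup=12, EF_Ticketing=20, EF_Staff briefing=27) = 27; EF_Rehearsal = 27+7 = 34
Expected project duration μ = 34 days. Critical path: Stage build → Staff briefing → Rehearsal.

Variance along critical path = 9.000 + 7.111 + 1.778 = 17.889
σ = √17.889 = 4.230 days

4.23 days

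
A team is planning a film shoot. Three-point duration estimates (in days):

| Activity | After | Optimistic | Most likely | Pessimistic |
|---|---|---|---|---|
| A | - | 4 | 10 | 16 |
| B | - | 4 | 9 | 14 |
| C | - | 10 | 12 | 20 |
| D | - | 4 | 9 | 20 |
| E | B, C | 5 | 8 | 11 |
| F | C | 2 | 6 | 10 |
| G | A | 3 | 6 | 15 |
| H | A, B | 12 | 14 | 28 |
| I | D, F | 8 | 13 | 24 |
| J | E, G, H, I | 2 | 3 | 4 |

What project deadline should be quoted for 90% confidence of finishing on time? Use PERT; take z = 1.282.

40.4 days

te_A = (4 + 4·10 + 16)/6 = 60/6 = 10; σ²_A = ((16−4)/6)² = 4.000
te_B = (4 + 4·9 + 14)/6 = 54/6 = 9; σ²_B = ((14−4)/6)² = 2.778
te_C = (10 + 4·12 + 20)/6 = 78/6 = 13; σ²_C = ((20−10)/6)² = 2.778
te_D = (4 + 4·9 + 20)/6 = 60/6 = 10; σ²_D = ((20−4)/6)² = 7.111
te_E = (5 + 4·8 + 11)/6 = 48/6 = 8; σ²_E = ((11−5)/6)² = 1.000
te_F = (2 + 4·6 + 10)/6 = 36/6 = 6; σ²_F = ((10−2)/6)² = 1.778
te_G = (3 + 4·6 + 15)/6 = 42/6 = 7; σ²_G = ((15−3)/6)² = 4.000
te_H = (12 + 4·14 + 28)/6 = 96/6 = 16; σ²_H = ((28−12)/6)² = 7.111
te_I = (8 + 4·13 + 24)/6 = 84/6 = 14; σ²_I = ((24−8)/6)² = 7.111
te_J = (2 + 4·3 + 4)/6 = 18/6 = 3; σ²_J = ((4−2)/6)² = 0.111

Forward pass:
ES_A = 0; EF_A = 10
ES_B = 0; EF_B = 9
ES_C = 0; EF_C = 13
ES_D = 0; EF_D = 10
ES_E = max(EF_B=9, EF_C=13) = 13; EF_E = 13+8 = 21
ES_F = 13; EF_F = 13+6 = 19
ES_G = 10; EF_G = 10+7 = 17
ES_H = max(EF_A=10, EF_B=9) = 10; EF_H = 10+16 = 26
ES_I = max(EF_D=10, EF_F=19) = 19; EF_I = 19+14 = 33
ES_J = max(EF_E=21, EF_G=17, EF_H=26, EF_I=33) = 33; EF_J = 33+3 = 36
Expected project duration μ = 36 days. Critical path: C → F → I → J.

Variance along critical path = 2.778 + 1.778 + 7.111 + 0.111 = 11.778; σ = 3.432 days.
D = μ + z·σ = 36 + 1.282·3.432 = 40.4 days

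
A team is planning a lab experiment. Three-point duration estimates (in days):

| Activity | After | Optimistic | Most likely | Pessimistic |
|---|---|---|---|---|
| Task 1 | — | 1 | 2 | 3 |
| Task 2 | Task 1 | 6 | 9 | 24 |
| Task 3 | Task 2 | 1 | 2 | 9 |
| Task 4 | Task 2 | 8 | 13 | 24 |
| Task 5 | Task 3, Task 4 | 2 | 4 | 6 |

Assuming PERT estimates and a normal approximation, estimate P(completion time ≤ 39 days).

0.975

te_Task 1 = (1 + 4·2 + 3)/6 = 12/6 = 2; σ²_Task 1 = ((3−1)/6)² = 0.111
te_Task 2 = (6 + 4·9 + 24)/6 = 66/6 = 11; σ²_Task 2 = ((24−6)/6)² = 9.000
te_Task 3 = (1 + 4·2 + 9)/6 = 18/6 = 3; σ²_Task 3 = ((9−1)/6)² = 1.778
te_Task 4 = (8 + 4·13 + 24)/6 = 84/6 = 14; σ²_Task 4 = ((24−8)/6)² = 7.111
te_Task 5 = (2 + 4·4 + 6)/6 = 24/6 = 4; σ²_Task 5 = ((6−2)/6)² = 0.444

Forward pass:
ES_Task 1 = 0; EF_Task 1 = 2
ES_Task 2 = 2; EF_Task 2 = 2+11 = 13
ES_Task 3 = 13; EF_Task 3 = 13+3 = 16
ES_Task 4 = 13; EF_Task 4 = 13+14 = 27
ES_Task 5 = max(EF_Task 3=16, EF_Task 4=27) = 27; EF_Task 5 = 27+4 = 31
Expected project duration μ = 31 days. Critical path: Task 1 → Task 2 → Task 4 → Task 5.

Variance along critical path = 0.111 + 9.000 + 7.111 + 0.444 = 16.667; σ = √16.667 = 4.082 days.
Z = (39 − 31) / 4.082 = 1.960
P(T ≤ 39) = Φ(1.960) ≈ 0.975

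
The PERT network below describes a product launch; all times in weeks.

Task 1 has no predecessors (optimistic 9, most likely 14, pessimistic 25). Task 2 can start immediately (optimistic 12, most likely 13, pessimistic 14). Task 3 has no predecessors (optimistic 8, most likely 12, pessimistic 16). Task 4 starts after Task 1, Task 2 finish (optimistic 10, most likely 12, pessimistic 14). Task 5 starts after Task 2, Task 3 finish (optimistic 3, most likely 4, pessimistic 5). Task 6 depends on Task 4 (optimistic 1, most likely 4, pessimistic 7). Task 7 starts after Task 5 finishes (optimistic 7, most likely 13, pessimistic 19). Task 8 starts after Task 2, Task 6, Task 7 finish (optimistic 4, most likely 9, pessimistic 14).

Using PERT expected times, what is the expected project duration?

40 weeks

te_Task 1 = (9 + 4·14 + 25)/6 = 90/6 = 15
te_Task 2 = (12 + 4·13 + 14)/6 = 78/6 = 13
te_Task 3 = (8 + 4·12 + 16)/6 = 72/6 = 12
te_Task 4 = (10 + 4·12 + 14)/6 = 72/6 = 12
te_Task 5 = (3 + 4·4 + 5)/6 = 24/6 = 4
te_Task 6 = (1 + 4·4 + 7)/6 = 24/6 = 4
te_Task 7 = (7 + 4·13 + 19)/6 = 78/6 = 13
te_Task 8 = (4 + 4·9 + 14)/6 = 54/6 = 9

Forward pass:
ES_Task 1 = 0; EF_Task 1 = 15
ES_Task 2 = 0; EF_Task 2 = 13
ES_Task 3 = 0; EF_Task 3 = 12
ES_Task 4 = max(EF_Task 1=15, EF_Task 2=13) = 15; EF_Task 4 = 15+12 = 27
ES_Task 5 = max(EF_Task 2=13, EF_Task 3=12) = 13; EF_Task 5 = 13+4 = 17
ES_Task 6 = 27; EF_Task 6 = 27+4 = 31
ES_Task 7 = 17; EF_Task 7 = 17+13 = 30
ES_Task 8 = max(EF_Task 2=13, EF_Task 6=31, EF_Task 7=30) = 31; EF_Task 8 = 31+9 = 40
Expected project duration μ = 40 weeks. Critical path: Task 1 → Task 4 → Task 6 → Task 8.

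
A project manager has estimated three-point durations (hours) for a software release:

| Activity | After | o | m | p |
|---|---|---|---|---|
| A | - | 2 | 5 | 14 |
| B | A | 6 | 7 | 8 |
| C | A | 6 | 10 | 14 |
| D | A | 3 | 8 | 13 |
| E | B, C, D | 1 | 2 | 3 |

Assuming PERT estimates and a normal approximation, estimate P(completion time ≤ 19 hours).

0.660

te_A = (2 + 4·5 + 14)/6 = 36/6 = 6; σ²_A = ((14−2)/6)² = 4.000
te_B = (6 + 4·7 + 8)/6 = 42/6 = 7; σ²_B = ((8−6)/6)² = 0.111
te_C = (6 + 4·10 + 14)/6 = 60/6 = 10; σ²_C = ((14−6)/6)² = 1.778
te_D = (3 + 4·8 + 13)/6 = 48/6 = 8; σ²_D = ((13−3)/6)² = 2.778
te_E = (1 + 4·2 + 3)/6 = 12/6 = 2; σ²_E = ((3−1)/6)² = 0.111

Forward pass:
ES_A = 0; EF_A = 6
ES_B = 6; EF_B = 6+7 = 13
ES_C = 6; EF_C = 6+10 = 16
ES_D = 6; EF_D = 6+8 = 14
ES_E = max(EF_B=13, EF_C=16, EF_D=14) = 16; EF_E = 16+2 = 18
Expected project duration μ = 18 hours. Critical path: A → C → E.

Variance along critical path = 4.000 + 1.778 + 0.111 = 5.889; σ = √5.889 = 2.427 hours.
Z = (19 − 18) / 2.427 = 0.412
P(T ≤ 19) = Φ(0.412) ≈ 0.660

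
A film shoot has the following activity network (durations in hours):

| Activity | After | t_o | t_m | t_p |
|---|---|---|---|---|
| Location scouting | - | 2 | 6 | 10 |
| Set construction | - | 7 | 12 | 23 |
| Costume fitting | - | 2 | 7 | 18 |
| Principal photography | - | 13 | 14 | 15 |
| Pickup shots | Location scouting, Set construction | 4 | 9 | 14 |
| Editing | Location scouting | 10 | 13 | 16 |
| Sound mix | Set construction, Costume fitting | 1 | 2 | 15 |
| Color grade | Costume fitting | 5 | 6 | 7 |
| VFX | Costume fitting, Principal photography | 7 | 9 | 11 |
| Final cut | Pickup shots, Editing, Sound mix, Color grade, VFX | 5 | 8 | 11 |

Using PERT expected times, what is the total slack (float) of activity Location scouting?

te_Location scouting = (2 + 4·6 + 10)/6 = 36/6 = 6
te_Set construction = (7 + 4·12 + 23)/6 = 78/6 = 13
te_Costume fitting = (2 + 4·7 + 18)/6 = 48/6 = 8
te_Principal photography = (13 + 4·14 + 15)/6 = 84/6 = 14
te_Pickup shots = (4 + 4·9 + 14)/6 = 54/6 = 9
te_Editing = (10 + 4·13 + 16)/6 = 78/6 = 13
te_Sound mix = (1 + 4·2 + 15)/6 = 24/6 = 4
te_Color grade = (5 + 4·6 + 7)/6 = 36/6 = 6
te_VFX = (7 + 4·9 + 11)/6 = 54/6 = 9
te_Final cut = (5 + 4·8 + 11)/6 = 48/6 = 8

Forward pass:
ES_Location scouting = 0; EF_Location scouting = 6
ES_Set construction = 0; EF_Set construction = 13
ES_Costume fitting = 0; EF_Costume fitting = 8
ES_Principal photography = 0; EF_Principal photography = 14
ES_Pickup shots = max(EF_Location scouting=6, EF_Set construction=13) = 13; EF_Pickup shots = 13+9 = 22
ES_Editing = 6; EF_Editing = 6+13 = 19
ES_Sound mix = max(EF_Set construction=13, EF_Costume fitting=8) = 13; EF_Sound mix = 13+4 = 17
ES_Color grade = 8; EF_Color grade = 8+6 = 14
ES_VFX = max(EF_Costume fitting=8, EF_Principal photography=14) = 14; EF_VFX = 14+9 = 23
ES_Final cut = max(EF_Pickup shots=22, EF_Editing=19, EF_Sound mix=17, EF_Color grade=14, EF_VFX=23) = 23; EF_Final cut = 23+8 = 31
Expected project duration μ = 31 hours. Critical path: Principal photography → VFX → Final cut.

Backward pass:
LF_Final cut = 31; LS_Final cut = 31−8 = 23
LF_VFX = LS_Final cut = 23; LS_VFX = 23−9 = 14
LF_Color grade = LS_Final cut = 23; LS_Color grade = 23−6 = 17
LF_Sound mix = LS_Final cut = 23; LS_Sound mix = 23−4 = 19
LF_Editing = LS_Final cut = 23; LS_Editing = 23−13 = 10
LF_Pickup shots = LS_Final cut = 23; LS_Pickup shots = 23−9 = 14
LF_Principal photography = LS_VFX = 14; LS_Principal photography = 14−14 = 0
LF_Costume fitting = min(LS_Sound mix=19, LS_Color grade=17, LS_VFX=14) = 14; LS_Costume fitting = 14−8 = 6
LF_Set construction = min(LS_Pickup shots=14, LS_Sound mix=19) = 14; LS_Set construction = 14−13 = 1
LF_Location scouting = min(LS_Pickup shots=14, LS_Editing=10) = 10; LS_Location scouting = 10−6 = 4
Slack_Location scouting = LS_Location scouting − ES_Location scouting = 4 − 0 = 4

4 hours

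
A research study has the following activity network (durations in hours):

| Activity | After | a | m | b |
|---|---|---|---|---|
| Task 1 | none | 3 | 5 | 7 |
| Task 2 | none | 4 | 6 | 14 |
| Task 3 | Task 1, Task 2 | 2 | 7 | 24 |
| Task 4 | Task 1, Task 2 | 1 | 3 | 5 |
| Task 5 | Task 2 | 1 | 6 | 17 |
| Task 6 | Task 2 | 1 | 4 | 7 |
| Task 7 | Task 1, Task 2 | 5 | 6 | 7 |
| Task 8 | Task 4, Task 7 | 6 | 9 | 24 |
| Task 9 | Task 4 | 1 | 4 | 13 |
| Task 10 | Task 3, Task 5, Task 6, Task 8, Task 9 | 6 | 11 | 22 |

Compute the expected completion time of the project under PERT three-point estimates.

te_Task 1 = (3 + 4·5 + 7)/6 = 30/6 = 5
te_Task 2 = (4 + 4·6 + 14)/6 = 42/6 = 7
te_Task 3 = (2 + 4·7 + 24)/6 = 54/6 = 9
te_Task 4 = (1 + 4·3 + 5)/6 = 18/6 = 3
te_Task 5 = (1 + 4·6 + 17)/6 = 42/6 = 7
te_Task 6 = (1 + 4·4 + 7)/6 = 24/6 = 4
te_Task 7 = (5 + 4·6 + 7)/6 = 36/6 = 6
te_Task 8 = (6 + 4·9 + 24)/6 = 66/6 = 11
te_Task 9 = (1 + 4·4 + 13)/6 = 30/6 = 5
te_Task 10 = (6 + 4·11 + 22)/6 = 72/6 = 12

Forward pass:
ES_Task 1 = 0; EF_Task 1 = 5
ES_Task 2 = 0; EF_Task 2 = 7
ES_Task 3 = max(EF_Task 1=5, EF_Task 2=7) = 7; EF_Task 3 = 7+9 = 16
ES_Task 4 = max(EF_Task 1=5, EF_Task 2=7) = 7; EF_Task 4 = 7+3 = 10
ES_Task 5 = 7; EF_Task 5 = 7+7 = 14
ES_Task 6 = 7; EF_Task 6 = 7+4 = 11
ES_Task 7 = max(EF_Task 1=5, EF_Task 2=7) = 7; EF_Task 7 = 7+6 = 13
ES_Task 8 = max(EF_Task 4=10, EF_Task 7=13) = 13; EF_Task 8 = 13+11 = 24
ES_Task 9 = 10; EF_Task 9 = 10+5 = 15
ES_Task 10 = max(EF_Task 3=16, EF_Task 5=14, EF_Task 6=11, EF_Task 8=24, EF_Task 9=15) = 24; EF_Task 10 = 24+12 = 36
Expected project duration μ = 36 hours. Critical path: Task 2 → Task 7 → Task 8 → Task 10.

36 hours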